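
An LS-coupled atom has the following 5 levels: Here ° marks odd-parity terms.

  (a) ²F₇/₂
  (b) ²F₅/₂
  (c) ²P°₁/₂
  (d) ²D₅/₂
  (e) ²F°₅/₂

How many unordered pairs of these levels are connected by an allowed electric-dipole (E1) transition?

3

(a)–(b): forbidden (parity).
(a)–(c): forbidden (ΔL, ΔJ).
(a)–(d): forbidden (parity).
(a)–(e): allowed.
(b)–(c): forbidden (ΔL, ΔJ).
(b)–(d): forbidden (parity).
(b)–(e): allowed.
(c)–(d): forbidden (ΔJ).
(c)–(e): forbidden (parity, ΔL, ΔJ).
(d)–(e): allowed.
Allowed pairs: 3 of 10.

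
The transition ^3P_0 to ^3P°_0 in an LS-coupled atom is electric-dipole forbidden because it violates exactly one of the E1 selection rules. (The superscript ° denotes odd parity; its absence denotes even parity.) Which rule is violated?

Parity must change: even → odd — satisfied.
ΔS = 0: S: 1 → 1 — satisfied.
ΔL = 0, ±1 (not L=0↔0): L: 1 → 1, ΔL = +0 — satisfied.
ΔJ = 0, ±1 (not J=0↔0): J: 0 → 0, ΔJ = +0 — violated.

the J=0 ↔ J=0 exclusion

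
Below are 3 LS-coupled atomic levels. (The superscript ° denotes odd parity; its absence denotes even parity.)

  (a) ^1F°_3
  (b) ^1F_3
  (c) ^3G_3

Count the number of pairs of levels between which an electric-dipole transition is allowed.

1

(a)–(b): allowed.
(a)–(c): forbidden (ΔS).
(b)–(c): forbidden (parity, ΔS).
Allowed pairs: 1 of 3.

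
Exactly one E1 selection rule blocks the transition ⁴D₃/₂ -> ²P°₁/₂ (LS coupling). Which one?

the ΔS = 0 rule

Initial level: S=3/2, L=2, J=3/2, parity even. Final level: S=1/2, L=1, J=1/2, parity odd.
Parity must change: even → odd — passes.
ΔL = 0, ±1 (not L=0↔0): L: 2 → 1, ΔL = -1 — passes.
ΔJ = 0, ±1 (not J=0↔0): J: 3/2 → 1/2, ΔJ = -1 — passes.
ΔS = 0: S: 3/2 → 1/2 — fails.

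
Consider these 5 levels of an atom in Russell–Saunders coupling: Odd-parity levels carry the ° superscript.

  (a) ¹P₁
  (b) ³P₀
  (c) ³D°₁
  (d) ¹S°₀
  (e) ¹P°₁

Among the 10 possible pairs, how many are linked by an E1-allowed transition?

3

(a)–(b): forbidden (parity, ΔS).
(a)–(c): forbidden (ΔS).
(a)–(d): allowed.
(a)–(e): allowed.
(b)–(c): allowed.
(b)–(d): forbidden (ΔS, ΔJ).
(b)–(e): forbidden (ΔS).
(c)–(d): forbidden (parity, ΔS, ΔL).
(c)–(e): forbidden (parity, ΔS).
(d)–(e): forbidden (parity).
Allowed pairs: 3 of 10.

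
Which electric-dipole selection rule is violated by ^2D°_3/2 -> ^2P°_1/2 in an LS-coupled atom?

parity

Initial level: S=1/2, L=2, J=3/2, parity odd. Final level: S=1/2, L=1, J=1/2, parity odd.
ΔL = 0, ±1 (not L=0↔0): L: 2 → 1, ΔL = -1 — ✓.
Parity must change: odd → odd — ✗.
ΔS = 0: S: 1/2 → 1/2 — ✓.
ΔJ = 0, ±1 (not J=0↔0): J: 3/2 → 1/2, ΔJ = -1 — ✓.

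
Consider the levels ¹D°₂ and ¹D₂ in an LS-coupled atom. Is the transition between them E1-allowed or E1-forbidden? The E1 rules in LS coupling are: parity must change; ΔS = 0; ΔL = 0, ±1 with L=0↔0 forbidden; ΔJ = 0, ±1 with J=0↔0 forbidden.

allowed

Parity must change: odd → even — ✓.
ΔS = 0: S: 0 → 0 — ✓.
ΔL = 0, ±1 (not L=0↔0): L: 2 → 2, ΔL = +0 — ✓.
ΔJ = 0, ±1 (not J=0↔0): J: 2 → 2, ΔJ = +0 — ✓.
All four E1 rules are satisfied.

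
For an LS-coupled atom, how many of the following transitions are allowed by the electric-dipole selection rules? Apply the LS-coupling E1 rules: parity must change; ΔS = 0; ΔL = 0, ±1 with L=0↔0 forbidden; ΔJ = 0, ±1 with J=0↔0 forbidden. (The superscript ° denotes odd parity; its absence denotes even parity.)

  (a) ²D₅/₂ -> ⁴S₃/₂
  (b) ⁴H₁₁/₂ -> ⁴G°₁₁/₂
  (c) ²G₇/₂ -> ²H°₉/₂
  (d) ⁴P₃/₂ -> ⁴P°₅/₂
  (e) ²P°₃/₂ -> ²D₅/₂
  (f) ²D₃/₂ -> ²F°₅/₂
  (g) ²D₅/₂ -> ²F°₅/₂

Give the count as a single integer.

6

(a) forbidden (parity, ΔS, ΔL fail)
(b) allowed
(c) allowed
(d) allowed
(e) allowed
(f) allowed
(g) allowed
Total allowed: 6 of 7.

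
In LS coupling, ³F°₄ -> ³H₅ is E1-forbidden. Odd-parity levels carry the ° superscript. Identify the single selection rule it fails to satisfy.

the ΔL = 0, ±1 rule

Reading off the term symbols: S 1→1, L 3→5, J 4→5, parity odd→even.
Parity must change: odd → even — passes.
ΔS = 0: S: 1 → 1 — passes.
ΔL = 0, ±1 (not L=0↔0): L: 3 → 5, ΔL = +2 — fails.
ΔJ = 0, ±1 (not J=0↔0): J: 4 → 5, ΔJ = +1 — passes.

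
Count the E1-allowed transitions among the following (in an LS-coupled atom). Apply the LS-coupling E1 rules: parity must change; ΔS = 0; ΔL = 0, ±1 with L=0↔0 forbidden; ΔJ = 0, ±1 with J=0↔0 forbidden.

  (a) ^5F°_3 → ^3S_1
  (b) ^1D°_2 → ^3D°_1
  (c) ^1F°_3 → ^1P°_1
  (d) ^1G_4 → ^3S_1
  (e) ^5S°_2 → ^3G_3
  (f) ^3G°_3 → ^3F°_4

0

(a) forbidden (ΔS, ΔL, ΔJ fail)
(b) forbidden (parity, ΔS fail)
(c) forbidden (parity, ΔL, ΔJ fail)
(d) forbidden (parity, ΔS, ΔL, ΔJ fail)
(e) forbidden (ΔS, ΔL fail)
(f) forbidden (parity fails)
Total allowed: 0 of 6.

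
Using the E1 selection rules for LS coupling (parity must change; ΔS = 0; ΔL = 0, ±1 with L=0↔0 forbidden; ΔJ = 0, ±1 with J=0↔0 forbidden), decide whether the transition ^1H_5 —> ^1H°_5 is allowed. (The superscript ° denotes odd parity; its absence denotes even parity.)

Parity must change: even → odd — ✓.
ΔS = 0: S: 0 → 0 — ✓.
ΔL = 0, ±1 (not L=0↔0): L: 5 → 5, ΔL = +0 — ✓.
ΔJ = 0, ±1 (not J=0↔0): J: 5 → 5, ΔJ = +0 — ✓.
All four E1 rules are satisfied.

allowed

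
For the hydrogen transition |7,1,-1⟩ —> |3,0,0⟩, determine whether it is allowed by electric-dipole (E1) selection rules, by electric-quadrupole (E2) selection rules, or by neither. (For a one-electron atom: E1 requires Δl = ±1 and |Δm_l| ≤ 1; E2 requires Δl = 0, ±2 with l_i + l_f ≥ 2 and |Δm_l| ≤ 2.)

Δl = 0 − 1 = -1; l_i + l_f = 1.
Δm_l = +1.
E1 (Δl = ±1, |Δm_l| ≤ 1): satisfied.
E2 (Δl = 0,±2, l_i+l_f ≥ 2, |Δm_l| ≤ 2): not satisfied.

E1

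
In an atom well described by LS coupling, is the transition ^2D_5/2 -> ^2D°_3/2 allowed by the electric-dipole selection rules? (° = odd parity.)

allowed

Parity must change: even → odd — satisfied.
ΔS = 0: S: 1/2 → 1/2 — satisfied.
ΔL = 0, ±1 (not L=0↔0): L: 2 → 2, ΔL = +0 — satisfied.
ΔJ = 0, ±1 (not J=0↔0): J: 5/2 → 3/2, ΔJ = -1 — satisfied.
All four E1 rules are satisfied.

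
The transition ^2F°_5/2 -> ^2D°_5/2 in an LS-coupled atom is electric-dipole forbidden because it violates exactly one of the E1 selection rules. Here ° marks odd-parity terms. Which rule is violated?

Parity must change: odd → odd — violated.
ΔS = 0: S: 1/2 → 1/2 — satisfied.
ΔL = 0, ±1 (not L=0↔0): L: 3 → 2, ΔL = -1 — satisfied.
ΔJ = 0, ±1 (not J=0↔0): J: 5/2 → 5/2, ΔJ = +0 — satisfied.

parity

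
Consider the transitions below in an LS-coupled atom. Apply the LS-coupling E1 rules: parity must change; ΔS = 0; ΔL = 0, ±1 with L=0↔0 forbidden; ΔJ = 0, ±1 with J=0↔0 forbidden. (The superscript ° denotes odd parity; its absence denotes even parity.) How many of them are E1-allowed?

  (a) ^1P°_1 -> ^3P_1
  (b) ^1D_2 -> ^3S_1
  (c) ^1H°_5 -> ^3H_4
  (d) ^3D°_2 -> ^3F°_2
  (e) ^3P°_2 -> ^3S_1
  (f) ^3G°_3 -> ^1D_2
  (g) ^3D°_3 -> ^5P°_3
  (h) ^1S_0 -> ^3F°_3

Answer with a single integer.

(a) forbidden (ΔS fails)
(b) forbidden (parity, ΔS, ΔL fail)
(c) forbidden (ΔS fails)
(d) forbidden (parity fails)
(e) allowed
(f) forbidden (ΔS, ΔL fail)
(g) forbidden (parity, ΔS fail)
(h) forbidden (ΔS, ΔL, ΔJ fail)
Total allowed: 1 of 8.

1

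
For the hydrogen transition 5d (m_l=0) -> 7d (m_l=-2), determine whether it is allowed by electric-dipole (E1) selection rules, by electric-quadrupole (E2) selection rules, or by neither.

E2

Δl = 2 − 2 = +0; l_i + l_f = 4.
Δm_l = -2.
E1 (Δl = ±1, |Δm_l| ≤ 1): not satisfied.
E2 (Δl = 0,±2, l_i+l_f ≥ 2, |Δm_l| ≤ 2): satisfied.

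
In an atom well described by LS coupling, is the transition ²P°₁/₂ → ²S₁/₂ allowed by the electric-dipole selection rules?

allowed

Reading off the term symbols: S 1/2→1/2, L 1→0, J 1/2→1/2, parity odd→even.
ΔS = 0: S: 1/2 → 1/2 — passes.
ΔL = 0, ±1 (not L=0↔0): L: 1 → 0, ΔL = -1 — passes.
ΔJ = 0, ±1 (not J=0↔0): J: 1/2 → 1/2, ΔJ = +0 — passes.
Parity must change: odd → even — passes.
All four E1 rules are satisfied.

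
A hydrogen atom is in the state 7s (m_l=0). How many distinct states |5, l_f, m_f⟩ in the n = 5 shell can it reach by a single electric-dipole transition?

E1 requires Δl = ±1, so l_f ∈ {-1, 1}; with 0 ≤ l_f ≤ n_f−1 = 4, the allowed l_f values are {1}.
For l_f = 1: m_f ∈ {m_i−1, m_i, m_i+1} ∩ [−1, 1] = {-1, 0, 1} → 3 states.
Total: 3.

3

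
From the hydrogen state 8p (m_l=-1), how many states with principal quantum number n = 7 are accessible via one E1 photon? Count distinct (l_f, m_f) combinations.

4

E1 requires Δl = ±1, so l_f ∈ {0, 2}; with 0 ≤ l_f ≤ n_f−1 = 6, the allowed l_f values are {0, 2}.
For l_f = 0: m_f ∈ {m_i−1, m_i, m_i+1} ∩ [−0, 0] = {0} → 1 state.
For l_f = 2: m_f ∈ {m_i−1, m_i, m_i+1} ∩ [−2, 2] = {-2, -1, 0} → 3 states.
Total: 4.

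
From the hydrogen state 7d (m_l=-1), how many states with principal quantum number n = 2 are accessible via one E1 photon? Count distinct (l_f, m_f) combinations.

2

E1 requires Δl = ±1, so l_f ∈ {1, 3}; with 0 ≤ l_f ≤ n_f−1 = 1, the allowed l_f values are {1}.
For l_f = 1: m_f ∈ {m_i−1, m_i, m_i+1} ∩ [−1, 1] = {-1, 0} → 2 states.
Total: 2.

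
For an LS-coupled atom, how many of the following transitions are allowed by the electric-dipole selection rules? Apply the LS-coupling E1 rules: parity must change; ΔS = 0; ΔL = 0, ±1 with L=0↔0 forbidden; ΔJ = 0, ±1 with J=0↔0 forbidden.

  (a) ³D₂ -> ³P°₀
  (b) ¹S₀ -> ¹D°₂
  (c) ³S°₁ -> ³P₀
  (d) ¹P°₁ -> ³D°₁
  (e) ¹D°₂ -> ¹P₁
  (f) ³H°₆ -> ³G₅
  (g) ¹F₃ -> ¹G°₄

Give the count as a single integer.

(a) forbidden (ΔJ fails)
(b) forbidden (ΔL, ΔJ fail)
(c) allowed
(d) forbidden (parity, ΔS fail)
(e) allowed
(f) allowed
(g) allowed
Total allowed: 4 of 7.

4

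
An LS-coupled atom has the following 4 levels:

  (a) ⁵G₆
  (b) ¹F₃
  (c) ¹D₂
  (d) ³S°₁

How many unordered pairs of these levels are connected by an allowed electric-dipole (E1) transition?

(a)–(b): forbidden (parity, ΔS, ΔJ).
(a)–(c): forbidden (parity, ΔS, ΔL, ΔJ).
(a)–(d): forbidden (ΔS, ΔL, ΔJ).
(b)–(c): forbidden (parity).
(b)–(d): forbidden (ΔS, ΔL, ΔJ).
(c)–(d): forbidden (ΔS, ΔL).
Allowed pairs: 0 of 6.

0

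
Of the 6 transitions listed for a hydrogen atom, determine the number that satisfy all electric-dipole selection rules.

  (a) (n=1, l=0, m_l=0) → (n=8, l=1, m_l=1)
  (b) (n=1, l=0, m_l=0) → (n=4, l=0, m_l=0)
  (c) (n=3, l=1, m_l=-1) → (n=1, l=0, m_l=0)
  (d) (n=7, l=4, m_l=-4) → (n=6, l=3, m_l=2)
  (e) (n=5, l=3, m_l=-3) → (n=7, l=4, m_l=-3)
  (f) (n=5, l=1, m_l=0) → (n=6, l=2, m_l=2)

3

(a) allowed
(b) forbidden — Δl = +0 (E1 requires Δl = ±1)
(c) allowed
(d) forbidden — Δm_l = +6 (E1 requires Δm_l = 0, ±1)
(e) allowed
(f) forbidden — Δm_l = +2 (E1 requires Δm_l = 0, ±1)
Total allowed: 3 of 6.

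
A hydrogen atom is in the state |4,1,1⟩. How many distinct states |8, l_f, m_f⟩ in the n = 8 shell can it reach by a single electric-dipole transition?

E1 requires Δl = ±1, so l_f ∈ {0, 2}; with 0 ≤ l_f ≤ n_f−1 = 7, the allowed l_f values are {0, 2}.
For l_f = 0: m_f ∈ {m_i−1, m_i, m_i+1} ∩ [−0, 0] = {0} → 1 state.
For l_f = 2: m_f ∈ {m_i−1, m_i, m_i+1} ∩ [−2, 2] = {0, 1, 2} → 3 states.
Total: 4.

4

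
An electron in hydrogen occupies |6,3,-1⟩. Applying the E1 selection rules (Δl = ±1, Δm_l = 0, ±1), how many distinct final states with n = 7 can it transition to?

6

E1 requires Δl = ±1, so l_f ∈ {2, 4}; with 0 ≤ l_f ≤ n_f−1 = 6, the allowed l_f values are {2, 4}.
For l_f = 2: m_f ∈ {m_i−1, m_i, m_i+1} ∩ [−2, 2] = {-2, -1, 0} → 3 states.
For l_f = 4: m_f ∈ {m_i−1, m_i, m_i+1} ∩ [−4, 4] = {-2, -1, 0} → 3 states.
Total: 6.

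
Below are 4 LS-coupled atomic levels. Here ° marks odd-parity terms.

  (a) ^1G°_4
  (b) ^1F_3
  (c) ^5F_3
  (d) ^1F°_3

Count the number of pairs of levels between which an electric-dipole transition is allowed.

(a)–(b): allowed.
(a)–(c): forbidden (ΔS).
(a)–(d): forbidden (parity).
(b)–(c): forbidden (parity, ΔS).
(b)–(d): allowed.
(c)–(d): forbidden (ΔS).
Allowed pairs: 2 of 6.

2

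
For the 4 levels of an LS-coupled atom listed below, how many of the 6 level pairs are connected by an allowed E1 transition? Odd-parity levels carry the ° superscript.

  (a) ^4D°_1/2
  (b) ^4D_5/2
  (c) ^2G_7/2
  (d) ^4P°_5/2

(a)–(b): forbidden (ΔJ).
(a)–(c): forbidden (ΔS, ΔL, ΔJ).
(a)–(d): forbidden (parity, ΔJ).
(b)–(c): forbidden (parity, ΔS, ΔL).
(b)–(d): allowed.
(c)–(d): forbidden (ΔS, ΔL).
Allowed pairs: 1 of 6.

1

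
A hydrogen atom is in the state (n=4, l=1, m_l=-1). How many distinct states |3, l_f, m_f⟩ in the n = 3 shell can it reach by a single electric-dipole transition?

4

E1 requires Δl = ±1, so l_f ∈ {0, 2}; with 0 ≤ l_f ≤ n_f−1 = 2, the allowed l_f values are {0, 2}.
For l_f = 0: m_f ∈ {m_i−1, m_i, m_i+1} ∩ [−0, 0] = {0} → 1 state.
For l_f = 2: m_f ∈ {m_i−1, m_i, m_i+1} ∩ [−2, 2] = {-2, -1, 0} → 3 states.
Total: 4.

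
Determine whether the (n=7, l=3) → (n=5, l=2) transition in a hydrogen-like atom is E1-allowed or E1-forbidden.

allowed

Δl = 2 − 3 = -1; the E1 rule Δl = ±1 is satisfied.
All E1 selection rules are satisfied.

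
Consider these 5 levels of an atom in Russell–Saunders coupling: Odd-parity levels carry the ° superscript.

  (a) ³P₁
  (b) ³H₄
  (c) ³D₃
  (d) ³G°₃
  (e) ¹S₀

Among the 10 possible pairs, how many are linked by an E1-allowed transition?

(a)–(b): forbidden (parity, ΔL, ΔJ).
(a)–(c): forbidden (parity, ΔJ).
(a)–(d): forbidden (ΔL, ΔJ).
(a)–(e): forbidden (parity, ΔS).
(b)–(c): forbidden (parity, ΔL).
(b)–(d): allowed.
(b)–(e): forbidden (parity, ΔS, ΔL, ΔJ).
(c)–(d): forbidden (ΔL).
(c)–(e): forbidden (parity, ΔS, ΔL, ΔJ).
(d)–(e): forbidden (ΔS, ΔL, ΔJ).
Allowed pairs: 1 of 10.

1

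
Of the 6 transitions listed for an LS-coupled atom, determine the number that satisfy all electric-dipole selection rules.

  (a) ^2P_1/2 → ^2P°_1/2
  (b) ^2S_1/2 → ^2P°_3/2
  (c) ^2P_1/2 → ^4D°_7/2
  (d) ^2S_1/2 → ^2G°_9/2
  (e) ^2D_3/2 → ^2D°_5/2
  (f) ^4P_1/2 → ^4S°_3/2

(a) allowed
(b) allowed
(c) forbidden (ΔS, ΔJ fail)
(d) forbidden (ΔL, ΔJ fail)
(e) allowed
(f) allowed
Total allowed: 4 of 6.

4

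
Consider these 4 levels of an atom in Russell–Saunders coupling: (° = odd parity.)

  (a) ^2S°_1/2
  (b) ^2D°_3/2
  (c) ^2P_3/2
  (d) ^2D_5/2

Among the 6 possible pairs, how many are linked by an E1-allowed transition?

3

(a)–(b): forbidden (parity, ΔL).
(a)–(c): allowed.
(a)–(d): forbidden (ΔL, ΔJ).
(b)–(c): allowed.
(b)–(d): allowed.
(c)–(d): forbidden (parity).
Allowed pairs: 3 of 6.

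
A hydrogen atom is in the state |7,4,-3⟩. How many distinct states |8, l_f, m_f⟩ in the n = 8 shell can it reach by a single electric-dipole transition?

5

E1 requires Δl = ±1, so l_f ∈ {3, 5}; with 0 ≤ l_f ≤ n_f−1 = 7, the allowed l_f values are {3, 5}.
For l_f = 3: m_f ∈ {m_i−1, m_i, m_i+1} ∩ [−3, 3] = {-3, -2} → 2 states.
For l_f = 5: m_f ∈ {m_i−1, m_i, m_i+1} ∩ [−5, 5] = {-4, -3, -2} → 3 states.
Total: 5.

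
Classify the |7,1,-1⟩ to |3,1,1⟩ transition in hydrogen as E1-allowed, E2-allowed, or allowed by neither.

E2

Δl = 1 − 1 = +0; l_i + l_f = 2.
Δm_l = +2.
E1 (Δl = ±1, |Δm_l| ≤ 1): not satisfied.
E2 (Δl = 0,±2, l_i+l_f ≥ 2, |Δm_l| ≤ 2): satisfied.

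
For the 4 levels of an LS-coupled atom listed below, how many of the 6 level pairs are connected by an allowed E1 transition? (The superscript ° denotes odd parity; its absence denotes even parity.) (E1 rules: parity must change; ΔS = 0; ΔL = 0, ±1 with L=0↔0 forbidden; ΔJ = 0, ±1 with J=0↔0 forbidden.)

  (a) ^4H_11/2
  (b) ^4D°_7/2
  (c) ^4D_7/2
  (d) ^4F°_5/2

(a)–(b): forbidden (ΔL, ΔJ).
(a)–(c): forbidden (parity, ΔL, ΔJ).
(a)–(d): forbidden (ΔL, ΔJ).
(b)–(c): allowed.
(b)–(d): forbidden (parity).
(c)–(d): allowed.
Allowed pairs: 2 of 6.

2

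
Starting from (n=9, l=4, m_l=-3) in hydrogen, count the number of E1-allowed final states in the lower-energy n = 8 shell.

5

E1 requires Δl = ±1, so l_f ∈ {3, 5}; with 0 ≤ l_f ≤ n_f−1 = 7, the allowed l_f values are {3, 5}.
For l_f = 3: m_f ∈ {m_i−1, m_i, m_i+1} ∩ [−3, 3] = {-3, -2} → 2 states.
For l_f = 5: m_f ∈ {m_i−1, m_i, m_i+1} ∩ [−5, 5] = {-4, -3, -2} → 3 states.
Total: 5.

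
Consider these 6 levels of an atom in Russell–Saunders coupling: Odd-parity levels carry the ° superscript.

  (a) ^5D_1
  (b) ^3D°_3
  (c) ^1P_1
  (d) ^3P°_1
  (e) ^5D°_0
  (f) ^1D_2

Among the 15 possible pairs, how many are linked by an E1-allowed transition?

(a)–(b): forbidden (ΔS, ΔJ).
(a)–(c): forbidden (parity, ΔS).
(a)–(d): forbidden (ΔS).
(a)–(e): allowed.
(a)–(f): forbidden (parity, ΔS).
(b)–(c): forbidden (ΔS, ΔJ).
(b)–(d): forbidden (parity, ΔJ).
(b)–(e): forbidden (parity, ΔS, ΔJ).
(b)–(f): forbidden (ΔS).
(c)–(d): forbidden (ΔS).
(c)–(e): forbidden (ΔS).
(c)–(f): forbidden (parity).
(d)–(e): forbidden (parity, ΔS).
(d)–(f): forbidden (ΔS).
(e)–(f): forbidden (ΔS, ΔJ).
Allowed pairs: 1 of 15.

1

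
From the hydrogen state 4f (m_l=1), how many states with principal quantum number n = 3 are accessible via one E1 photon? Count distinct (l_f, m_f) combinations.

E1 requires Δl = ±1, so l_f ∈ {2, 4}; with 0 ≤ l_f ≤ n_f−1 = 2, the allowed l_f values are {2}.
For l_f = 2: m_f ∈ {m_i−1, m_i, m_i+1} ∩ [−2, 2] = {0, 1, 2} → 3 states.
Total: 3.

3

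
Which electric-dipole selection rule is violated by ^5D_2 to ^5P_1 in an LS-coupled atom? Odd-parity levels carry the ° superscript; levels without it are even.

parity

Reading off the term symbols: S 2→2, L 2→1, J 2→1, parity even→even.
Parity must change: even → even — fails.
ΔS = 0: S: 2 → 2 — ok.
ΔL = 0, ±1 (not L=0↔0): L: 2 → 1, ΔL = -1 — ok.
ΔJ = 0, ±1 (not J=0↔0): J: 2 → 1, ΔJ = -1 — ok.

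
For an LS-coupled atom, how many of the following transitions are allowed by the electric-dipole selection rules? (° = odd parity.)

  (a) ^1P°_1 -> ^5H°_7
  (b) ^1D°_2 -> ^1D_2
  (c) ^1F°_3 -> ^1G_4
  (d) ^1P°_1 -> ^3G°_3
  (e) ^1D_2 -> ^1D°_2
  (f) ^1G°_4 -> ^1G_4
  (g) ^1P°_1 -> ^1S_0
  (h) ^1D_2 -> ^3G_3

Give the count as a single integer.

5

(a) forbidden (parity, ΔS, ΔL, ΔJ fail)
(b) allowed
(c) allowed
(d) forbidden (parity, ΔS, ΔL, ΔJ fail)
(e) allowed
(f) allowed
(g) allowed
(h) forbidden (parity, ΔS, ΔL fail)
Total allowed: 5 of 8.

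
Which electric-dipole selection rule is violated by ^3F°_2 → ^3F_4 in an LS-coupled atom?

Parity must change: odd → even — ✓.
ΔL = 0, ±1 (not L=0↔0): L: 3 → 3, ΔL = +0 — ✓.
ΔS = 0: S: 1 → 1 — ✓.
ΔJ = 0, ±1 (not J=0↔0): J: 2 → 4, ΔJ = +2 — ✗.

the ΔJ = 0, ±1 rule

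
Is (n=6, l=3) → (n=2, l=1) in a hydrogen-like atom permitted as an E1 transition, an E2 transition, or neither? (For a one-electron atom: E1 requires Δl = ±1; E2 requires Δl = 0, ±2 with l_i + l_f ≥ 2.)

Δl = 1 − 3 = -2; l_i + l_f = 4.
E1 (Δl = ±1): not satisfied.
E2 (Δl = 0,±2, l_i+l_f ≥ 2): satisfied.

E2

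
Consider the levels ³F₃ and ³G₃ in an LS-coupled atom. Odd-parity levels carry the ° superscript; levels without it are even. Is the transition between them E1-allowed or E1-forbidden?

Reading off the term symbols: S 1→1, L 3→4, J 3→3, parity even→even.
ΔJ = 0, ±1 (not J=0↔0): J: 3 → 3, ΔJ = +0 — satisfied.
Parity must change: even → even — violated.
ΔL = 0, ±1 (not L=0↔0): L: 3 → 4, ΔL = +1 — satisfied.
ΔS = 0: S: 1 → 1 — satisfied.
Rule(s) violated: parity.

forbidden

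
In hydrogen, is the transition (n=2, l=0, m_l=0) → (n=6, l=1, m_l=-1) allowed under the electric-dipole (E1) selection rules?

allowed

Initial l = 0, final l = 1, so Δl = +1. E1 requires Δl = ±1: passes.
m_l: 0 → -1 (Δm_l = -1). |Δm_l| ≤ 1 passes.
All E1 selection rules are satisfied.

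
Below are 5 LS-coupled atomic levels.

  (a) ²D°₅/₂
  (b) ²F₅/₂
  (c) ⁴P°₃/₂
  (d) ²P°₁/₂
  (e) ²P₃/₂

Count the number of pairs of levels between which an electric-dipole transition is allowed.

3

(a)–(b): allowed.
(a)–(c): forbidden (parity, ΔS).
(a)–(d): forbidden (parity, ΔJ).
(a)–(e): allowed.
(b)–(c): forbidden (ΔS, ΔL).
(b)–(d): forbidden (ΔL, ΔJ).
(b)–(e): forbidden (parity, ΔL).
(c)–(d): forbidden (parity, ΔS).
(c)–(e): forbidden (ΔS).
(d)–(e): allowed.
Allowed pairs: 3 of 10.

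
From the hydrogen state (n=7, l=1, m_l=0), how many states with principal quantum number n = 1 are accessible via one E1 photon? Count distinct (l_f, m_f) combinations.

1

E1 requires Δl = ±1, so l_f ∈ {0, 2}; with 0 ≤ l_f ≤ n_f−1 = 0, the allowed l_f values are {0}.
For l_f = 0: m_f ∈ {m_i−1, m_i, m_i+1} ∩ [−0, 0] = {0} → 1 state.
Total: 1.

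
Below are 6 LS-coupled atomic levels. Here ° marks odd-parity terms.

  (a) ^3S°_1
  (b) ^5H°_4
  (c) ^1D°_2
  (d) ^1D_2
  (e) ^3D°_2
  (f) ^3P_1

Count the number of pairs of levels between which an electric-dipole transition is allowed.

(a)–(b): forbidden (parity, ΔS, ΔL, ΔJ).
(a)–(c): forbidden (parity, ΔS, ΔL).
(a)–(d): forbidden (ΔS, ΔL).
(a)–(e): forbidden (parity, ΔL).
(a)–(f): allowed.
(b)–(c): forbidden (parity, ΔS, ΔL, ΔJ).
(b)–(d): forbidden (ΔS, ΔL, ΔJ).
(b)–(e): forbidden (parity, ΔS, ΔL, ΔJ).
(b)–(f): forbidden (ΔS, ΔL, ΔJ).
(c)–(d): allowed.
(c)–(e): forbidden (parity, ΔS).
(c)–(f): forbidden (ΔS).
(d)–(e): forbidden (ΔS).
(d)–(f): forbidden (parity, ΔS).
(e)–(f): allowed.
Allowed pairs: 3 of 15.

3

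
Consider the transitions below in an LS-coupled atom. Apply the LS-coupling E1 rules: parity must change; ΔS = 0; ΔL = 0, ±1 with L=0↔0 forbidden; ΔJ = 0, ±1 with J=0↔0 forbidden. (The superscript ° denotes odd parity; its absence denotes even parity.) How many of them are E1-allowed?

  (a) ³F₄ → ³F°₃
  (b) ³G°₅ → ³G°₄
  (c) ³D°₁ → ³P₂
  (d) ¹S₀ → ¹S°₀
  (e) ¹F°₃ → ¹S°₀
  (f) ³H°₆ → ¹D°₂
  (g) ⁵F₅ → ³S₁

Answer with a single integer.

(a) allowed
(b) forbidden (parity fails)
(c) allowed
(d) forbidden (ΔL, ΔJ fail)
(e) forbidden (parity, ΔL, ΔJ fail)
(f) forbidden (parity, ΔS, ΔL, ΔJ fail)
(g) forbidden (parity, ΔS, ΔL, ΔJ fail)
Total allowed: 2 of 7.

2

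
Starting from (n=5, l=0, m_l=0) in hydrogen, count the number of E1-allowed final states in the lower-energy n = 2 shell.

E1 requires Δl = ±1, so l_f ∈ {-1, 1}; with 0 ≤ l_f ≤ n_f−1 = 1, the allowed l_f values are {1}.
For l_f = 1: m_f ∈ {m_i−1, m_i, m_i+1} ∩ [−1, 1] = {-1, 0, 1} → 3 states.
Total: 3.

3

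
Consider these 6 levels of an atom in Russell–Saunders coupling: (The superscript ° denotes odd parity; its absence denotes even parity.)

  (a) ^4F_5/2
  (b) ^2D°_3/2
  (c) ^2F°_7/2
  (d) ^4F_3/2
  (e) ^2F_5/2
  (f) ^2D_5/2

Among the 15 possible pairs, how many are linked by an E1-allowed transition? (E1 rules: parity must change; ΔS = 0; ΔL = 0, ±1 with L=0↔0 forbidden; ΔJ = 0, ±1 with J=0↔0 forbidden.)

(a)–(b): forbidden (ΔS).
(a)–(c): forbidden (ΔS).
(a)–(d): forbidden (parity).
(a)–(e): forbidden (parity, ΔS).
(a)–(f): forbidden (parity, ΔS).
(b)–(c): forbidden (parity, ΔJ).
(b)–(d): forbidden (ΔS).
(b)–(e): allowed.
(b)–(f): allowed.
(c)–(d): forbidden (ΔS, ΔJ).
(c)–(e): allowed.
(c)–(f): allowed.
(d)–(e): forbidden (parity, ΔS).
(d)–(f): forbidden (parity, ΔS).
(e)–(f): forbidden (parity).
Allowed pairs: 4 of 15.

4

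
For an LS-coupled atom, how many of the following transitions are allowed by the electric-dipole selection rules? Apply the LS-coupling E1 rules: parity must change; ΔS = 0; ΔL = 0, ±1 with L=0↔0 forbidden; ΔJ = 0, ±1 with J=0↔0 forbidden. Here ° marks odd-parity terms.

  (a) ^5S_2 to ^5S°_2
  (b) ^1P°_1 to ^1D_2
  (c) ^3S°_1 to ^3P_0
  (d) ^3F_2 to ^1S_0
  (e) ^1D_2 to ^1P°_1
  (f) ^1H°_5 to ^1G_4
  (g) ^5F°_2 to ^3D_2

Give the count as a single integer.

4

(a) forbidden (ΔL fails)
(b) allowed
(c) allowed
(d) forbidden (parity, ΔS, ΔL, ΔJ fail)
(e) allowed
(f) allowed
(g) forbidden (ΔS fails)
Total allowed: 4 of 7.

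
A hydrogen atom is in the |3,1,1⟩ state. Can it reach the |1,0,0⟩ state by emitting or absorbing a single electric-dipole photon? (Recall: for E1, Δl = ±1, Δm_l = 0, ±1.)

l: 1 → 0 (Δl = -1). Δl = ±1 passes.
m_l: 1 → 0 (Δm_l = -1). |Δm_l| ≤ 1 passes.
All E1 selection rules are satisfied.

allowed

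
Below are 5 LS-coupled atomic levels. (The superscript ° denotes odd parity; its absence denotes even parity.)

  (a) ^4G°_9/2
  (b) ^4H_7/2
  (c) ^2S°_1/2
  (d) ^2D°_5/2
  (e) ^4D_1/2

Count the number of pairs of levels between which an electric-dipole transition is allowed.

1

(a)–(b): allowed.
(a)–(c): forbidden (parity, ΔS, ΔL, ΔJ).
(a)–(d): forbidden (parity, ΔS, ΔL, ΔJ).
(a)–(e): forbidden (ΔL, ΔJ).
(b)–(c): forbidden (ΔS, ΔL, ΔJ).
(b)–(d): forbidden (ΔS, ΔL).
(b)–(e): forbidden (parity, ΔL, ΔJ).
(c)–(d): forbidden (parity, ΔL, ΔJ).
(c)–(e): forbidden (ΔS, ΔL).
(d)–(e): forbidden (ΔS, ΔJ).
Allowed pairs: 1 of 10.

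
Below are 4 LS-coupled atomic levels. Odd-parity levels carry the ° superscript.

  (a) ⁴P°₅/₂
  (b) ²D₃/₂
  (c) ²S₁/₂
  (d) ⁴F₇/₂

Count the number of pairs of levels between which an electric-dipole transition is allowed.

0

(a)–(b): forbidden (ΔS).
(a)–(c): forbidden (ΔS, ΔJ).
(a)–(d): forbidden (ΔL).
(b)–(c): forbidden (parity, ΔL).
(b)–(d): forbidden (parity, ΔS, ΔJ).
(c)–(d): forbidden (parity, ΔS, ΔL, ΔJ).
Allowed pairs: 0 of 6.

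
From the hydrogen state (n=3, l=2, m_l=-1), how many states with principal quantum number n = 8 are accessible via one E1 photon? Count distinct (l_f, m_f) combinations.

5

E1 requires Δl = ±1, so l_f ∈ {1, 3}; with 0 ≤ l_f ≤ n_f−1 = 7, the allowed l_f values are {1, 3}.
For l_f = 1: m_f ∈ {m_i−1, m_i, m_i+1} ∩ [−1, 1] = {-1, 0} → 2 states.
For l_f = 3: m_f ∈ {m_i−1, m_i, m_i+1} ∩ [−3, 3] = {-2, -1, 0} → 3 states.
Total: 5.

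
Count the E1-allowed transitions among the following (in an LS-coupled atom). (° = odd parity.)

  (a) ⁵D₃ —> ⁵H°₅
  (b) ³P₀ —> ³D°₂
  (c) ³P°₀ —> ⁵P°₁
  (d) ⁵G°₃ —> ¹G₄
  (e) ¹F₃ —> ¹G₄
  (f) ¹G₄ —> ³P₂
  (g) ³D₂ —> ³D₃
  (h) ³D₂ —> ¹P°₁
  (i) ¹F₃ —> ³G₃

(a) forbidden (ΔL, ΔJ fail)
(b) forbidden (ΔJ fails)
(c) forbidden (parity, ΔS fail)
(d) forbidden (ΔS fails)
(e) forbidden (parity fails)
(f) forbidden (parity, ΔS, ΔL, ΔJ fail)
(g) forbidden (parity fails)
(h) forbidden (ΔS fails)
(i) forbidden (parity, ΔS fail)
Total allowed: 0 of 9.

0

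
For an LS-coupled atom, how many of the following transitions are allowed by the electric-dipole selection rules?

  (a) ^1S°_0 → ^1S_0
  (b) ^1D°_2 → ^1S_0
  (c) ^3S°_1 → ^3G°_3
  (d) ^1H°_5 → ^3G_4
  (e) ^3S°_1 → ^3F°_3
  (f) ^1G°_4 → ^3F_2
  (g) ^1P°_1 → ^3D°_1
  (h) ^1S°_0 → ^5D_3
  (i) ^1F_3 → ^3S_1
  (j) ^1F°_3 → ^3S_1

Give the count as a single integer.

(a) forbidden (ΔL, ΔJ fail)
(b) forbidden (ΔL, ΔJ fail)
(c) forbidden (parity, ΔL, ΔJ fail)
(d) forbidden (ΔS fails)
(e) forbidden (parity, ΔL, ΔJ fail)
(f) forbidden (ΔS, ΔJ fail)
(g) forbidden (parity, ΔS fail)
(h) forbidden (ΔS, ΔL, ΔJ fail)
(i) forbidden (parity, ΔS, ΔL, ΔJ fail)
(j) forbidden (ΔS, ΔL, ΔJ fail)
Total allowed: 0 of 10.

0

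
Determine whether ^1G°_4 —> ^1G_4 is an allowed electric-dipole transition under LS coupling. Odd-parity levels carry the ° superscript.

allowed

Initial level: S=0, L=4, J=4, parity odd. Final level: S=0, L=4, J=4, parity even.
Parity must change: odd → even — ok.
ΔS = 0: S: 0 → 0 — ok.
ΔJ = 0, ±1 (not J=0↔0): J: 4 → 4, ΔJ = +0 — ok.
ΔL = 0, ±1 (not L=0↔0): L: 4 → 4, ΔL = +0 — ok.
All four E1 rules are satisfied.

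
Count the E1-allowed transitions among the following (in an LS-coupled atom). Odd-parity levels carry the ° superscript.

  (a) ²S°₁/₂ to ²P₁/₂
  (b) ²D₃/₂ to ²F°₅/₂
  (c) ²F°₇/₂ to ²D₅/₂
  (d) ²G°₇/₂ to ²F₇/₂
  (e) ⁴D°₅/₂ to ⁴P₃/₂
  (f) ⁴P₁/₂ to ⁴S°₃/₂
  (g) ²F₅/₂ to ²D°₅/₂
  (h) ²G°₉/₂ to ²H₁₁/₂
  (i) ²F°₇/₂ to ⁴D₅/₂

8

(a) allowed
(b) allowed
(c) allowed
(d) allowed
(e) allowed
(f) allowed
(g) allowed
(h) allowed
(i) forbidden (ΔS fails)
Total allowed: 8 of 9.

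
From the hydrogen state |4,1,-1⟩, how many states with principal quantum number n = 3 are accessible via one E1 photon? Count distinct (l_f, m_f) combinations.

E1 requires Δl = ±1, so l_f ∈ {0, 2}; with 0 ≤ l_f ≤ n_f−1 = 2, the allowed l_f values are {0, 2}.
For l_f = 0: m_f ∈ {m_i−1, m_i, m_i+1} ∩ [−0, 0] = {0} → 1 state.
For l_f = 2: m_f ∈ {m_i−1, m_i, m_i+1} ∩ [−2, 2] = {-2, -1, 0} → 3 states.
Total: 4.

4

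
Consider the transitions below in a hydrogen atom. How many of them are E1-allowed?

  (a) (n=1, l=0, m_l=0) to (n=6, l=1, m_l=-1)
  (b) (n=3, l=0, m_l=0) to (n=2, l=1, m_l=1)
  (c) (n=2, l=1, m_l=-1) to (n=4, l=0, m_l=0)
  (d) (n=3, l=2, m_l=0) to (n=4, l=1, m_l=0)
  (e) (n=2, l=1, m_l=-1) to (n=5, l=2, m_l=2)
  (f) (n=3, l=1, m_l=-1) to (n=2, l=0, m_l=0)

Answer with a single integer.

(a) allowed
(b) allowed
(c) allowed
(d) allowed
(e) forbidden — Δm_l = +3 (E1 requires Δm_l = 0, ±1)
(f) allowed
Total allowed: 5 of 6.

5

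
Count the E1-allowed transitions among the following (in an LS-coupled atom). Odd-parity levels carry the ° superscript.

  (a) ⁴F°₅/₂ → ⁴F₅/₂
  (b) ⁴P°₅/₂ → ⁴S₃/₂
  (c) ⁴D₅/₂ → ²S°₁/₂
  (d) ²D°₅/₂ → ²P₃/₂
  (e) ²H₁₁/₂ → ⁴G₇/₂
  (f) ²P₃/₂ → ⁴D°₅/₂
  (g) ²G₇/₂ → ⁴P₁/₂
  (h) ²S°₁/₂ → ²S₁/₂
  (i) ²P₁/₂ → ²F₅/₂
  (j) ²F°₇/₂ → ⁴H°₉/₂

3

(a) allowed
(b) allowed
(c) forbidden (ΔS, ΔL, ΔJ fail)
(d) allowed
(e) forbidden (parity, ΔS, ΔJ fail)
(f) forbidden (ΔS fails)
(g) forbidden (parity, ΔS, ΔL, ΔJ fail)
(h) forbidden (ΔL fails)
(i) forbidden (parity, ΔL, ΔJ fail)
(j) forbidden (parity, ΔS, ΔL fail)
Total allowed: 3 of 10.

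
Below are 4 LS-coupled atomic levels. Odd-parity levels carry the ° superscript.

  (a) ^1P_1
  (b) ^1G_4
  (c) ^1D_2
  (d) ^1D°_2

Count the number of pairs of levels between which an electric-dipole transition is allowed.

2

(a)–(b): forbidden (parity, ΔL, ΔJ).
(a)–(c): forbidden (parity).
(a)–(d): allowed.
(b)–(c): forbidden (parity, ΔL, ΔJ).
(b)–(d): forbidden (ΔL, ΔJ).
(c)–(d): allowed.
Allowed pairs: 2 of 6.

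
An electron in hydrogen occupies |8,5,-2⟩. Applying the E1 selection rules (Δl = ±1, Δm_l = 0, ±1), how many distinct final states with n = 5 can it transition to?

3

E1 requires Δl = ±1, so l_f ∈ {4, 6}; with 0 ≤ l_f ≤ n_f−1 = 4, the allowed l_f values are {4}.
For l_f = 4: m_f ∈ {m_i−1, m_i, m_i+1} ∩ [−4, 4] = {-3, -2, -1} → 3 states.
Total: 3.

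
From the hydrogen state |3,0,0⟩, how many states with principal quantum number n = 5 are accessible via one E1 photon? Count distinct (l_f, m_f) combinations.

3

E1 requires Δl = ±1, so l_f ∈ {-1, 1}; with 0 ≤ l_f ≤ n_f−1 = 4, the allowed l_f values are {1}.
For l_f = 1: m_f ∈ {m_i−1, m_i, m_i+1} ∩ [−1, 1] = {-1, 0, 1} → 3 states.
Total: 3.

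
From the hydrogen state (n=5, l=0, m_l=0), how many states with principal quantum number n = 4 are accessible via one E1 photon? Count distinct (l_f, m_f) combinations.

E1 requires Δl = ±1, so l_f ∈ {-1, 1}; with 0 ≤ l_f ≤ n_f−1 = 3, the allowed l_f values are {1}.
For l_f = 1: m_f ∈ {m_i−1, m_i, m_i+1} ∩ [−1, 1] = {-1, 0, 1} → 3 states.
Total: 3.

3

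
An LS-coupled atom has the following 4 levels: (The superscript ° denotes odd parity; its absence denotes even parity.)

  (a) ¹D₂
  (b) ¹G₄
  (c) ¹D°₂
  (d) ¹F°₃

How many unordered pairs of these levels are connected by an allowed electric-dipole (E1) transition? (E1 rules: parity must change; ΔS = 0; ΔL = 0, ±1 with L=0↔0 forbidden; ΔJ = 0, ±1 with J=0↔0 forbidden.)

3

(a)–(b): forbidden (parity, ΔL, ΔJ).
(a)–(c): allowed.
(a)–(d): allowed.
(b)–(c): forbidden (ΔL, ΔJ).
(b)–(d): allowed.
(c)–(d): forbidden (parity).
Allowed pairs: 3 of 6.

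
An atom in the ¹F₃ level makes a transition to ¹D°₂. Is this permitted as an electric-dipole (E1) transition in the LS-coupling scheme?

allowed

ΔL = 0, ±1 (not L=0↔0): L: 3 → 2, ΔL = -1 — ok.
ΔS = 0: S: 0 → 0 — ok.
Parity must change: even → odd — ok.
ΔJ = 0, ±1 (not J=0↔0): J: 3 → 2, ΔJ = -1 — ok.
All four E1 rules are satisfied.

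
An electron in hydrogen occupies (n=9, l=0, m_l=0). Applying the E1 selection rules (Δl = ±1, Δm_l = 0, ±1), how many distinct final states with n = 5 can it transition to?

E1 requires Δl = ±1, so l_f ∈ {-1, 1}; with 0 ≤ l_f ≤ n_f−1 = 4, the allowed l_f values are {1}.
For l_f = 1: m_f ∈ {m_i−1, m_i, m_i+1} ∩ [−1, 1] = {-1, 0, 1} → 3 states.
Total: 3.

3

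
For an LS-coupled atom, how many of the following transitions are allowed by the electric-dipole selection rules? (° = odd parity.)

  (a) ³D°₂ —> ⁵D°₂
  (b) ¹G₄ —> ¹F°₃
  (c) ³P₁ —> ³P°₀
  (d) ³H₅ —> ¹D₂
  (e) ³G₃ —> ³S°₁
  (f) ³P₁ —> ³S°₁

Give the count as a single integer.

3

(a) forbidden (parity, ΔS fail)
(b) allowed
(c) allowed
(d) forbidden (parity, ΔS, ΔL, ΔJ fail)
(e) forbidden (ΔL, ΔJ fail)
(f) allowed
Total allowed: 3 of 6.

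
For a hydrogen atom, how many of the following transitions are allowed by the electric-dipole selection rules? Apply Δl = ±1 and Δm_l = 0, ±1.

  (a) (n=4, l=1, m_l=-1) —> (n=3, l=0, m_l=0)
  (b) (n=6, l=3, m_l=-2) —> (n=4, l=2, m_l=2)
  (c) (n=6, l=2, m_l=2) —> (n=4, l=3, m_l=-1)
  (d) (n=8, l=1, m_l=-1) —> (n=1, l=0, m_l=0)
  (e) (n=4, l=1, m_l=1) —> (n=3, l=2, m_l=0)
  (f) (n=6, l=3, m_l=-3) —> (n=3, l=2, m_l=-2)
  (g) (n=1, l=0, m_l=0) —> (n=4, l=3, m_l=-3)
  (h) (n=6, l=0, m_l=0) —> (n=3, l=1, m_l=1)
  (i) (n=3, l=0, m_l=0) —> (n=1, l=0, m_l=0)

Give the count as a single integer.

5

(a) allowed
(b) forbidden — Δm_l = +4 (E1 requires Δm_l = 0, ±1)
(c) forbidden — Δm_l = -3 (E1 requires Δm_l = 0, ±1)
(d) allowed
(e) allowed
(f) allowed
(g) forbidden — Δl = +3 (E1 requires Δl = ±1); Δm_l = -3 (E1 requires Δm_l = 0, ±1)
(h) allowed
(i) forbidden — Δl = +0 (E1 requires Δl = ±1)
Total allowed: 5 of 9.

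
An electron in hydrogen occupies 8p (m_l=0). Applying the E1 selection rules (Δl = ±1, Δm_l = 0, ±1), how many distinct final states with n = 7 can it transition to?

4

E1 requires Δl = ±1, so l_f ∈ {0, 2}; with 0 ≤ l_f ≤ n_f−1 = 6, the allowed l_f values are {0, 2}.
For l_f = 0: m_f ∈ {m_i−1, m_i, m_i+1} ∩ [−0, 0] = {0} → 1 state.
For l_f = 2: m_f ∈ {m_i−1, m_i, m_i+1} ∩ [−2, 2] = {-1, 0, 1} → 3 states.
Total: 4.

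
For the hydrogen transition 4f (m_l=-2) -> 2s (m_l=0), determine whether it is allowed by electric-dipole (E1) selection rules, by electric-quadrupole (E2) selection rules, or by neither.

neither

Δl = 0 − 3 = -3; l_i + l_f = 3.
Δm_l = +2.
E1 (Δl = ±1, |Δm_l| ≤ 1): not satisfied.
E2 (Δl = 0,±2, l_i+l_f ≥ 2, |Δm_l| ≤ 2): not satisfied.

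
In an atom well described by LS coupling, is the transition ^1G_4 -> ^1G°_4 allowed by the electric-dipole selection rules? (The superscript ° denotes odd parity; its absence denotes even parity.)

allowed

Initial level: S=0, L=4, J=4, parity even. Final level: S=0, L=4, J=4, parity odd.
ΔL = 0, ±1 (not L=0↔0): L: 4 → 4, ΔL = +0 — ✓.
ΔS = 0: S: 0 → 0 — ✓.
ΔJ = 0, ±1 (not J=0↔0): J: 4 → 4, ΔJ = +0 — ✓.
Parity must change: even → odd — ✓.
All four E1 rules are satisfied.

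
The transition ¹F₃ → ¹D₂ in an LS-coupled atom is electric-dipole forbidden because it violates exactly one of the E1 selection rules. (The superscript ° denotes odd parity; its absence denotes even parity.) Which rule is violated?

parity

Parity must change: even → even — ✗.
ΔS = 0: S: 0 → 0 — ✓.
ΔL = 0, ±1 (not L=0↔0): L: 3 → 2, ΔL = -1 — ✓.
ΔJ = 0, ±1 (not J=0↔0): J: 3 → 2, ΔJ = -1 — ✓.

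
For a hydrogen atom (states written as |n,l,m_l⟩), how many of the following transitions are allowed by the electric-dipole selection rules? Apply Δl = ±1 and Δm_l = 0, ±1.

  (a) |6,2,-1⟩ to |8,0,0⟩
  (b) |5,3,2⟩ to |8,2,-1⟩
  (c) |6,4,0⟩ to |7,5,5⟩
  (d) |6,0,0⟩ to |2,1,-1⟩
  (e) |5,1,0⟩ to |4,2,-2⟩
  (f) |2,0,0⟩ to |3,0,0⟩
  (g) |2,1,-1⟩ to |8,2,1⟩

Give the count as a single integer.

1

(a) forbidden — Δl = -2 (E1 requires Δl = ±1)
(b) forbidden — Δm_l = -3 (E1 requires Δm_l = 0, ±1)
(c) forbidden — Δm_l = +5 (E1 requires Δm_l = 0, ±1)
(d) allowed
(e) forbidden — Δm_l = -2 (E1 requires Δm_l = 0, ±1)
(f) forbidden — Δl = +0 (E1 requires Δl = ±1)
(g) forbidden — Δm_l = +2 (E1 requires Δm_l = 0, ±1)
Total allowed: 1 of 7.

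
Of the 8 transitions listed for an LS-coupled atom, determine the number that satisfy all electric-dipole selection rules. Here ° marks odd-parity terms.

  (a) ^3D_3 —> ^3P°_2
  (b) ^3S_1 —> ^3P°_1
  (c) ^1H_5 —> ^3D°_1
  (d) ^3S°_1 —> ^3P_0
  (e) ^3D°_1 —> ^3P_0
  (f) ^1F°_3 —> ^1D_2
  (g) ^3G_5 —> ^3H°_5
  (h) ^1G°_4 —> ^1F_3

(a) allowed
(b) allowed
(c) forbidden (ΔS, ΔL, ΔJ fail)
(d) allowed
(e) allowed
(f) allowed
(g) allowed
(h) allowed
Total allowed: 7 of 8.

7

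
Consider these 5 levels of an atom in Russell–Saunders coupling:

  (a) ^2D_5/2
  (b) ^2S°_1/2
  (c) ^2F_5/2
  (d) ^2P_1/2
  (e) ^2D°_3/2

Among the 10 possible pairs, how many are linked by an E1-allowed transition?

4

(a)–(b): forbidden (ΔL, ΔJ).
(a)–(c): forbidden (parity).
(a)–(d): forbidden (parity, ΔJ).
(a)–(e): allowed.
(b)–(c): forbidden (ΔL, ΔJ).
(b)–(d): allowed.
(b)–(e): forbidden (parity, ΔL).
(c)–(d): forbidden (parity, ΔL, ΔJ).
(c)–(e): allowed.
(d)–(e): allowed.
Allowed pairs: 4 of 10.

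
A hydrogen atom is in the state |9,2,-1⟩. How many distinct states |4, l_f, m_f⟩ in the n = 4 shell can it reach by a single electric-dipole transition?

5

E1 requires Δl = ±1, so l_f ∈ {1, 3}; with 0 ≤ l_f ≤ n_f−1 = 3, the allowed l_f values are {1, 3}.
For l_f = 1: m_f ∈ {m_i−1, m_i, m_i+1} ∩ [−1, 1] = {-1, 0} → 2 states.
For l_f = 3: m_f ∈ {m_i−1, m_i, m_i+1} ∩ [−3, 3] = {-2, -1, 0} → 3 states.
Total: 5.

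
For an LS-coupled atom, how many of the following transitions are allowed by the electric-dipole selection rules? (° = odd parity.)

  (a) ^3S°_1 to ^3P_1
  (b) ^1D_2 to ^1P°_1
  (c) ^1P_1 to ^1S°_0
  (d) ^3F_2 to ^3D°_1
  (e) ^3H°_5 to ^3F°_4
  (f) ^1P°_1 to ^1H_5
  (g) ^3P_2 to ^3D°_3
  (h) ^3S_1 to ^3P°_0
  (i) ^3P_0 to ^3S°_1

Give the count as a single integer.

7

(a) allowed
(b) allowed
(c) allowed
(d) allowed
(e) forbidden (parity, ΔL fail)
(f) forbidden (ΔL, ΔJ fail)
(g) allowed
(h) allowed
(i) allowed
Total allowed: 7 of 9.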